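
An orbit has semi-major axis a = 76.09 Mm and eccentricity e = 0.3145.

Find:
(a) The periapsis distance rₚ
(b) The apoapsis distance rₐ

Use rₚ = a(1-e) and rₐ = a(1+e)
a = 76.09 Mm = 7.609 × 10^7 m
e = 0.3145:  1 − e = 0.6855,  1 + e = 1.3145
(a) rₚ = a(1 − e) = 7.609 × 10^7 m × 0.6855 = 5.21597 × 10^7 m ≈ 52.16 Mm
(b) rₐ = a(1 + e) = 7.609 × 10^7 m × 1.3145 = 1.0002 × 10^8 m ≈ 100 Mm

Final answer:
(a) rₚ = 52.16 Mm
(b) rₐ = 100 Mm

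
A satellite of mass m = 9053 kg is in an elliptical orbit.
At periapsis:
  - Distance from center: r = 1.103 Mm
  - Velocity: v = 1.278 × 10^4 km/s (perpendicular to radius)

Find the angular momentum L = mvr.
r = 1.103 Mm = 1.103 × 10^6 m
v = 1.278 × 10^4 km/s = 1.278 × 10^7 m/s
vr = 1.278 × 10^7 × 1.103 × 10^6 = 1.40963 × 10^13 m²/s
L = m × vr = 9053 × 1.40963 × 10^13 = 1.27614 × 10^17 kg·m²/s ≈ 1.276 × 10^17 kg·m²/s

Final answer: L = 1.276 × 10^17 kg·m²/s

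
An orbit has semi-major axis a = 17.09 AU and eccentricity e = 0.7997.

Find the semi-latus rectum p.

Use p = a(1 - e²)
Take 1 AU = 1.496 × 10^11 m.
a = 17.09 AU = 2.55666 × 10^12 m
e = 0.7997,  e² = 0.63952,  1 − e² = 0.36048
p = a(1 − e²) = 2.55666 × 10^12 m × 0.36048 = 9.21626 × 10^11 m ≈ 6.161 AU

Final answer: p = 6.161 AU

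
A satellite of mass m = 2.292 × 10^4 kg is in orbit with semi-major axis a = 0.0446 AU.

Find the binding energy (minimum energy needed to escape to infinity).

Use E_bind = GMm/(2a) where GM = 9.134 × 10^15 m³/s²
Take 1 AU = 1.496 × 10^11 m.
a = 0.0446 AU = 6.67216 × 10^9 m
GM = 9.134 × 10^15 m³/s²
m = 2.292 × 10^4 kg
GMm = 9.134 × 10^15 × 22920 = 2.09351 × 10^20 m³·kg/s²
2a = 1.33443 × 10^10 m
E_bind = GMm/(2a) = 1.56884 × 10^10 J ≈ 15.69 GJ

Final answer: 15.69 GJ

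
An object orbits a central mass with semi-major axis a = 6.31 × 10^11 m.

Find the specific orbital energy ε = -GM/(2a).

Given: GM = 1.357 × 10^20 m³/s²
a = 6.31 × 10^11 m
GM = 1.357 × 10^20 m³/s²
2a = 1.262 × 10^12 m
ε = −GM/(2a) = -1.07528 × 10^8 J/kg ≈ -107.5 MJ/kg

Final answer: -107.5 MJ/kg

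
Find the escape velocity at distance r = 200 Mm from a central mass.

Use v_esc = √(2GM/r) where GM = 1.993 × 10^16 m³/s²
r = 200 Mm = 2 × 10^8 m
GM = 1.993 × 10^16 m³/s²
2GM/r = 2 × (1.993 × 10^16) / (2 × 10^8) = 1.993 × 10^8 m²/s²
v_esc = √(2GM/r) = 14117.4 m/s ≈ 14.12 km/s

Final answer: 14.12 km/s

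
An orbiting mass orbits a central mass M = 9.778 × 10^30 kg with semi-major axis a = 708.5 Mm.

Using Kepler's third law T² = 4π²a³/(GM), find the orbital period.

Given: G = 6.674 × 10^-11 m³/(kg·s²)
M = 9.778 × 10^30 kg
GM = G × M = 6.674 × 10^-11 × 9.778 × 10^30 = 6.52584 × 10^20 m³/s²
a = 708.5 Mm = 7.085 × 10^8 m
a³ = 3.55647 × 10^26 m³
T = 2π √(a³/GM) = 2π √((3.55647 × 10^26) / (6.52584 × 10^20)) = 2π × 738.23 s
T = 4638.44 s ≈ 1.288 hours

Final answer: 1.288 hours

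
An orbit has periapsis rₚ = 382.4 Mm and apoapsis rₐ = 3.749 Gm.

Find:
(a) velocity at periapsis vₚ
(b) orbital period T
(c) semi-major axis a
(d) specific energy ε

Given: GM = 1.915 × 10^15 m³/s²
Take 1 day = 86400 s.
rₚ = 382.4 Mm = 3.824 × 10^8 m
rₐ = 3.749 Gm = 3.749 × 10^9 m
GM = 1.915 × 10^15 m³/s²
a = (rₚ + rₐ)/2 = 2.0657 × 10^9 m
e = (rₐ − rₚ)/(rₐ + rₚ) = (3.3666 × 10^9) / (4.1314 × 10^9) = 0.814881
(a) vₚ² = GM (2/rₚ − 1/a) = 1.915 × 10^15 × (5.23013 × 10^-9 − 4.84097 × 10^-10) = 9.08864 × 10^6 m²/s²;  vₚ = 3014.74 m/s ≈ 3.015 km/s
(b) a³ = 8.81458 × 10^27 m³;  T = 2π √(a³/GM) = 2π × 2.14544 × 10^6 s = 1.34802 × 10^7 s ≈ 156 days
(c) a = 2.0657 × 10^9 m ≈ 2.066 Gm
(d) 2a = 4.1314 × 10^9 m;  ε = −GM/(2a) = -463523 J/kg ≈ -463.5 kJ/kg

Final answer:
(a) velocity at periapsis vₚ = 3.015 km/s
(b) orbital period T = 156 days
(c) semi-major axis a = 2.066 Gm
(d) specific energy ε = -463.5 kJ/kg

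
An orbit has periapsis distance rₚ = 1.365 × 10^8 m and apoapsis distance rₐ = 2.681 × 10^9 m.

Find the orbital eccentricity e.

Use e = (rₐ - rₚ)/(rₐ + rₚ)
rₚ = 1.365 × 10^8 m
rₐ = 2.681 × 10^9 m
rₐ − rₚ = 2.5445 × 10^9 m
rₐ + rₚ = 2.8175 × 10^9 m
e = (rₐ − rₚ)/(rₐ + rₚ) = 0.903106

Final answer: e = 0.9031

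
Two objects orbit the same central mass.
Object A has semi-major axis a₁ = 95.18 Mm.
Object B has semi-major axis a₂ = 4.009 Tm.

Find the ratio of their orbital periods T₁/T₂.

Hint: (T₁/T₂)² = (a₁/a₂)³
a₁ = 95.18 Mm = 9.518 × 10^7 m
a₂ = 4.009 Tm = 4.009 × 10^12 m
a₁/a₂ = 2.37416 × 10^-5
T₁/T₂ = (a₁/a₂)^(3/2) = (2.37416 × 10^-5)^1.5 = 1.15682 × 10^-7

Final answer: T₁/T₂ = 1.157 × 10^-7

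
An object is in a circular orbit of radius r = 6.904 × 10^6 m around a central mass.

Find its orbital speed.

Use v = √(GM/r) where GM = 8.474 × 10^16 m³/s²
r = 6.904 × 10^6 m
GM = 8.474 × 10^16 m³/s²
GM/r = (8.474 × 10^16) / (6.904 × 10^6) = 1.2274 × 10^10 m²/s²
v = √(GM/r) = 110788 m/s ≈ 110.8 km/s

Final answer: 110.8 km/s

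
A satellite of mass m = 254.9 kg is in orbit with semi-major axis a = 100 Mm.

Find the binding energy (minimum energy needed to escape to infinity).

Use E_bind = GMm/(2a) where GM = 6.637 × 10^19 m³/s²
a = 100 Mm = 1 × 10^8 m
GM = 6.637 × 10^19 m³/s²
m = 254.9 kg
GMm = 6.637 × 10^19 × 254.9 = 1.69177 × 10^22 m³·kg/s²
2a = 2 × 10^8 m
E_bind = GMm/(2a) = 8.45886 × 10^13 J ≈ 84.59 TJ

Final answer: 84.59 TJ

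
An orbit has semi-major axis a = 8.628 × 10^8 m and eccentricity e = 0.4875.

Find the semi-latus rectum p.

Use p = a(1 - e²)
a = 8.628 × 10^8 m
e = 0.4875,  e² = 0.237656,  1 − e² = 0.762344
p = a(1 − e²) = 8.628 × 10^8 m × 0.762344 = 6.5775 × 10^8 m ≈ 6.578 × 10^8 m

Final answer: p = 6.578 × 10^8 m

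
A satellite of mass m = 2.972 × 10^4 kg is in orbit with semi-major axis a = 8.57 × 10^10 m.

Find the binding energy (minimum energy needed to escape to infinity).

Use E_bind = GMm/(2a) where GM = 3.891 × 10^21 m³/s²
a = 8.57 × 10^10 m
GM = 3.891 × 10^21 m³/s²
m = 2.972 × 10^4 kg
GMm = 3.891 × 10^21 × 29720 = 1.15641 × 10^26 m³·kg/s²
2a = 1.714 × 10^11 m
E_bind = GMm/(2a) = 6.74682 × 10^14 J ≈ 674.7 TJ

Final answer: 674.7 TJ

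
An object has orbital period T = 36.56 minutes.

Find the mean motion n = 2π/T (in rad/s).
T = 36.56 minutes = 2193.6 s
n = 2π / 2193.6 s = 0.00286433 rad/s ≈ 0.002864 rad/s

Final answer: n = 0.002864 rad/s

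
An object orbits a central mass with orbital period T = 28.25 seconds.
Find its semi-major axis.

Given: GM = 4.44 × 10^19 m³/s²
T = 28.25 seconds
GM = 4.44 × 10^19 m³/s²
Kepler's third law: a³ = GM T² / (4π²)
T² = 798.062 s²
a³ = (4.44 × 10^19) × 798.062 / (4π²) = 8.97553 × 10^20 m³
a = (a³)^(1/3) = 9.64614 × 10^6 m ≈ 9.646 × 10^6 m

Final answer: 9.646 × 10^6 m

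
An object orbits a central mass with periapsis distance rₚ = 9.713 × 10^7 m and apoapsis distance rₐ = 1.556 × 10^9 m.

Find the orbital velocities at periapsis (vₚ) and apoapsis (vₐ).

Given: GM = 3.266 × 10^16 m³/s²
rₚ = 9.713 × 10^7 m
rₐ = 1.556 × 10^9 m
GM = 3.266 × 10^16 m³/s²
a = (rₚ + rₐ)/2 = 8.26565 × 10^8 m
Vis-viva: v² = GM (2/r − 1/a)
vₚ² = 3.266 × 10^16 × (2.0591 × 10^-8 − 1.20983 × 10^-9) = 6.32988 × 10^8 m²/s²
vₚ = 25159.2 m/s ≈ 25.16 km/s
vₐ² = 3.266 × 10^16 × (1.28535 × 10^-9 − 1.20983 × 10^-9) = 2.46651 × 10^6 m²/s²
vₐ = 1570.51 m/s ≈ 1.571 km/s

Final answer: vₚ = 25.16 km/s, vₐ = 1.571 km/s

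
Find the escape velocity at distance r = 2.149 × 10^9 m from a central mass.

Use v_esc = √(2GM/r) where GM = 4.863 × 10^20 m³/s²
r = 2.149 × 10^9 m
GM = 4.863 × 10^20 m³/s²
2GM/r = 2 × (4.863 × 10^20) / (2.149 × 10^9) = 4.52583 × 10^11 m²/s²
v_esc = √(2GM/r) = 672743 m/s ≈ 672.7 km/s

Final answer: 672.7 km/s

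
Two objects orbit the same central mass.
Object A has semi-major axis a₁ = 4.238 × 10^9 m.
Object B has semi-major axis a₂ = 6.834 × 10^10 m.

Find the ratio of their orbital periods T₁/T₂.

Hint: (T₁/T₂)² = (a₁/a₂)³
a₁ = 4.238 × 10^9 m
a₂ = 6.834 × 10^10 m
a₁/a₂ = 0.0620135
T₁/T₂ = (a₁/a₂)^(3/2) = (0.0620135)^1.5 = 0.0154429

Final answer: T₁/T₂ = 0.01544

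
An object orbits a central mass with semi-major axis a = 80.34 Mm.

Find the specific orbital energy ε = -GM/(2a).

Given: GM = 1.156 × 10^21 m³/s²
a = 80.34 Mm = 8.034 × 10^7 m
GM = 1.156 × 10^21 m³/s²
2a = 1.6068 × 10^8 m
ε = −GM/(2a) = -7.19442 × 10^12 J/kg ≈ -7194 GJ/kg

Final answer: -7194 GJ/kg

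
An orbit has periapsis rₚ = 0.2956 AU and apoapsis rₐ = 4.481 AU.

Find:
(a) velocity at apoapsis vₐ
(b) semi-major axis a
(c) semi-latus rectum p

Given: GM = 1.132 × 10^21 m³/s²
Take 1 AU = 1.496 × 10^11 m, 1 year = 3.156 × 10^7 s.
rₚ = 0.2956 AU = 4.42218 × 10^10 m
rₐ = 4.481 AU = 6.70358 × 10^11 m
GM = 1.132 × 10^21 m³/s²
a = (rₚ + rₐ)/2 = 3.5729 × 10^11 m
e = (rₐ − rₚ)/(rₐ + rₚ) = (6.26136 × 10^11) / (7.14579 × 10^11) = 0.87623
(a) vₐ² = GM (2/rₐ − 1/a) = 1.132 × 10^21 × (2.98348 × 10^-12 − 2.79885 × 10^-12) = 2.09004 × 10^8 m²/s²;  vₐ = 14457 m/s ≈ 3.05 AU/year
(b) a = 3.5729 × 10^11 m ≈ 2.388 AU
(c) 1 − e² = 0.232221;  p = a(1 − e²) = 3.5729 × 10^11 × 0.232221 = 8.29702 × 10^10 m ≈ 0.5546 AU

Final answer:
(a) velocity at apoapsis vₐ = 3.05 AU/year
(b) semi-major axis a = 2.388 AU
(c) semi-latus rectum p = 0.5546 AU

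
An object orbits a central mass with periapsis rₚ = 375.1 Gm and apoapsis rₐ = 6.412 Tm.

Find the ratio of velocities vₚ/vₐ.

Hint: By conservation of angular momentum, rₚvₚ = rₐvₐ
rₚ = 375.1 Gm = 3.751 × 10^11 m
rₐ = 6.412 Tm = 6.412 × 10^12 m
rₚvₚ = rₐvₐ  ⇒  vₚ/vₐ = rₐ/rₚ
vₚ/vₐ = (6.412 × 10^12) / (3.751 × 10^11) = 17.0941

Final answer: vₚ/vₐ = 17.09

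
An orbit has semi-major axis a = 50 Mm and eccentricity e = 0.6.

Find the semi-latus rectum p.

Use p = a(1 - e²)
a = 50 Mm = 5 × 10^7 m
e = 0.6,  e² = 0.36,  1 − e² = 0.64
p = a(1 − e²) = 5 × 10^7 m × 0.64 = 3.2 × 10^7 m ≈ 32 Mm

Final answer: p = 32 Mm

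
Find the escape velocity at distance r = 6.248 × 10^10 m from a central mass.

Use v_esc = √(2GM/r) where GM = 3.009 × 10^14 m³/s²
r = 6.248 × 10^10 m
GM = 3.009 × 10^14 m³/s²
2GM/r = 2 × (3.009 × 10^14) / (6.248 × 10^10) = 9631.88 m²/s²
v_esc = √(2GM/r) = 98.1422 m/s ≈ 98.14 m/s

Final answer: 98.14 m/s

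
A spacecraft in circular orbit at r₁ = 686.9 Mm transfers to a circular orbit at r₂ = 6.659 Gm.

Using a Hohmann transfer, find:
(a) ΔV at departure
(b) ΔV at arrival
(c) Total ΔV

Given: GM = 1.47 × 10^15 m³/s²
r₁ = 686.9 Mm = 6.869 × 10^8 m
r₂ = 6.659 Gm = 6.659 × 10^9 m
GM = 1.47 × 10^15 m³/s²
Transfer ellipse: a_t = (r₁ + r₂)/2 = 3.67295 × 10^9 m
Circular speed at r₁: v₁ = √(GM/r₁) = 1462.89 m/s
Transfer speed at r₁ (periapsis): v₁ₜ = √(GM(2/r₁ − 1/a_t)) = 1969.74 m/s
(a) ΔV₁ = v₁ₜ − v₁ = 506.849 m/s ≈ 506.8 m/s
Circular speed at r₂: v₂ = √(GM/r₂) = 469.845 m/s
Transfer speed at r₂ (apoapsis): v₂ₜ = √(GM(2/r₂ − 1/a_t)) = 203.186 m/s
(b) ΔV₂ = v₂ − v₂ₜ = 266.659 m/s ≈ 266.7 m/s
(c) ΔV_total = ΔV₁ + ΔV₂ = 773.508 m/s ≈ 773.5 m/s

Final answer:
(a) ΔV₁ = 506.8 m/s
(b) ΔV₂ = 266.7 m/s
(c) ΔV_total = 773.5 m/s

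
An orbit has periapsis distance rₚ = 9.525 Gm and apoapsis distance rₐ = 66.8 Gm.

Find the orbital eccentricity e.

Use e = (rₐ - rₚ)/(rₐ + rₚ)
rₚ = 9.525 Gm = 9.525 × 10^9 m
rₐ = 66.8 Gm = 6.68 × 10^10 m
rₐ − rₚ = 5.7275 × 10^10 m
rₐ + rₚ = 7.6325 × 10^10 m
e = (rₐ − rₚ)/(rₐ + rₚ) = 0.750409

Final answer: e = 0.7504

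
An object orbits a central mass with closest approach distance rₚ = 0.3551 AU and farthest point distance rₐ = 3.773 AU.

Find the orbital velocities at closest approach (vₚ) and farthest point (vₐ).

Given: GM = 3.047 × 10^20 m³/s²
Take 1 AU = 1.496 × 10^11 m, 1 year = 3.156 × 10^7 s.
rₚ = 0.3551 AU = 5.3123 × 10^10 m
rₐ = 3.773 AU = 5.64441 × 10^11 m
GM = 3.047 × 10^20 m³/s²
a = (rₚ + rₐ)/2 = 3.08782 × 10^11 m
Vis-viva: v² = GM (2/r − 1/a)
vₚ² = 3.047 × 10^20 × (3.76485 × 10^-11 − 3.23853 × 10^-12) = 1.04847 × 10^10 m²/s²
vₚ = 102395 m/s ≈ 21.6 AU/year
vₐ² = 3.047 × 10^20 × (3.54333 × 10^-12 − 3.23853 × 10^-12) = 9.28719 × 10^7 m²/s²
vₐ = 9637.01 m/s ≈ 2.033 AU/year

Final answer: vₚ = 21.6 AU/year, vₐ = 2.033 AU/year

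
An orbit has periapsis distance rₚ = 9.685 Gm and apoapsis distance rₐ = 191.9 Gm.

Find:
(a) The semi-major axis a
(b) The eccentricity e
rₚ = 9.685 Gm = 9.685 × 10^9 m
rₐ = 191.9 Gm = 1.919 × 10^11 m
(a) a = (rₚ + rₐ)/2 = 1.00792 × 10^11 m ≈ 100.8 Gm
(b) e = (rₐ − rₚ)/(rₐ + rₚ) = (1.82215 × 10^11) / (2.01585 × 10^11) = 0.903912

Final answer:
(a) a = 100.8 Gm
(b) e = 0.9039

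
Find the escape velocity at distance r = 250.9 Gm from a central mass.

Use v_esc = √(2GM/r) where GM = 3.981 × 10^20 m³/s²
r = 250.9 Gm = 2.509 × 10^11 m
GM = 3.981 × 10^20 m³/s²
2GM/r = 2 × (3.981 × 10^20) / (2.509 × 10^11) = 3.17338 × 10^9 m²/s²
v_esc = √(2GM/r) = 56332.7 m/s ≈ 56.33 km/s

Final answer: 56.33 km/s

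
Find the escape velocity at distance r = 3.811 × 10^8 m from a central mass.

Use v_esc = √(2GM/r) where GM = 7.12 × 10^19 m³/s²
r = 3.811 × 10^8 m
GM = 7.12 × 10^19 m³/s²
2GM/r = 2 × (7.12 × 10^19) / (3.811 × 10^8) = 3.73655 × 10^11 m²/s²
v_esc = √(2GM/r) = 611273 m/s ≈ 611.3 km/s

Final answer: 611.3 km/s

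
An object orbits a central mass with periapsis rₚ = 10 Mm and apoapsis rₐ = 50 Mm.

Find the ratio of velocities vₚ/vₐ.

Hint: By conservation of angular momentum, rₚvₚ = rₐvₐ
rₚ = 10 Mm = 1 × 10^7 m
rₐ = 50 Mm = 5 × 10^7 m
rₚvₚ = rₐvₐ  ⇒  vₚ/vₐ = rₐ/rₚ
vₚ/vₐ = (5 × 10^7) / (1 × 10^7) = 5

Final answer: vₚ/vₐ = 5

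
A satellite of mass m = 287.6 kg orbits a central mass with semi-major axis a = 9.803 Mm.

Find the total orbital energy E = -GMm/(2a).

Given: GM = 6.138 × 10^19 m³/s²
a = 9.803 Mm = 9.803 × 10^6 m
GM = 6.138 × 10^19 m³/s²
2a = 1.9606 × 10^7 m
GMm = 6.138 × 10^19 × 287.6 = 1.76529 × 10^22 m³·kg/s²
E = −GMm/(2a) = -9.00382 × 10^14 J ≈ -900.4 TJ

Final answer: -900.4 TJ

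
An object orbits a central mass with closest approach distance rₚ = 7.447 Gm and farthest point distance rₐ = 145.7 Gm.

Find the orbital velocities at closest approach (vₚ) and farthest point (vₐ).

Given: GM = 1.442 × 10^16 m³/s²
rₚ = 7.447 Gm = 7.447 × 10^9 m
rₐ = 145.7 Gm = 1.457 × 10^11 m
GM = 1.442 × 10^16 m³/s²
a = (rₚ + rₐ)/2 = 7.65735 × 10^10 m
Vis-viva: v² = GM (2/r − 1/a)
vₚ² = 1.442 × 10^16 × (2.68565 × 10^-10 − 1.30593 × 10^-11) = 3.68438 × 10^6 m²/s²
vₚ = 1919.48 m/s ≈ 1.919 km/s
vₐ² = 1.442 × 10^16 × (1.37268 × 10^-11 − 1.30593 × 10^-11) = 9625.17 m²/s²
vₐ = 98.108 m/s ≈ 98.11 m/s

Final answer: vₚ = 1.919 km/s, vₐ = 98.11 m/s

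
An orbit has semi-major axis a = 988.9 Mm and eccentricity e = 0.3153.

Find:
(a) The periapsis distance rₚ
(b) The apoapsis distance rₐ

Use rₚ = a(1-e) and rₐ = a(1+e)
a = 988.9 Mm = 9.889 × 10^8 m
e = 0.3153:  1 − e = 0.6847,  1 + e = 1.3153
(a) rₚ = a(1 − e) = 9.889 × 10^8 m × 0.6847 = 6.771 × 10^8 m ≈ 677.1 Mm
(b) rₐ = a(1 + e) = 9.889 × 10^8 m × 1.3153 = 1.3007 × 10^9 m ≈ 1.301 Gm

Final answer:
(a) rₚ = 677.1 Mm
(b) rₐ = 1.301 Gm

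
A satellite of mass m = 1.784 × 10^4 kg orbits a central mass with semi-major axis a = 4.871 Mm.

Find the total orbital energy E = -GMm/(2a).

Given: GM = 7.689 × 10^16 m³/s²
a = 4.871 Mm = 4.871 × 10^6 m
GM = 7.689 × 10^16 m³/s²
2a = 9.742 × 10^6 m
GMm = 7.689 × 10^16 × 17840 = 1.37172 × 10^21 m³·kg/s²
E = −GMm/(2a) = -1.40805 × 10^14 J ≈ -140.8 TJ

Final answer: -140.8 TJ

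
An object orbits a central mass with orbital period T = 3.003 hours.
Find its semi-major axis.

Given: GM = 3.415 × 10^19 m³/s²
T = 3.003 hours = 10810.8 s
GM = 3.415 × 10^19 m³/s²
Kepler's third law: a³ = GM T² / (4π²)
T² = 1.16873 × 10^8 s²
a³ = (3.415 × 10^19) × (1.16873 × 10^8) / (4π²) = 1.01099 × 10^26 m³
a = (a³)^(1/3) = 4.65853 × 10^8 m ≈ 465.9 Mm

Final answer: 465.9 Mm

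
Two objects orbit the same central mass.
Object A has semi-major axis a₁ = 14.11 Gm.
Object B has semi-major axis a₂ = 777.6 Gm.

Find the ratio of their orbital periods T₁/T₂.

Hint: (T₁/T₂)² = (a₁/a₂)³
a₁ = 14.11 Gm = 1.411 × 10^10 m
a₂ = 777.6 Gm = 7.776 × 10^11 m
a₁/a₂ = 0.0181456
T₁/T₂ = (a₁/a₂)^(3/2) = (0.0181456)^1.5 = 0.00244431

Final answer: T₁/T₂ = 0.002444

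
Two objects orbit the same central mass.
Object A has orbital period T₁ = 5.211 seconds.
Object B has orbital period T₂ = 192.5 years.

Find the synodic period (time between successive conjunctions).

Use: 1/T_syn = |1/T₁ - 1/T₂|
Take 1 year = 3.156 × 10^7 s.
T₁ = 5.211 seconds
T₂ = 192.5 years = 6.0753 × 10^9 s
1/T₁ = 0.191902 s⁻¹
1/T₂ = 1.64601 × 10^-10 s⁻¹
|1/T₁ − 1/T₂| = 0.191902 s⁻¹
T_syn = 1 / |1/T₁ − 1/T₂| = 5.211 s ≈ 5.211 seconds

Final answer: T_syn = 5.211 seconds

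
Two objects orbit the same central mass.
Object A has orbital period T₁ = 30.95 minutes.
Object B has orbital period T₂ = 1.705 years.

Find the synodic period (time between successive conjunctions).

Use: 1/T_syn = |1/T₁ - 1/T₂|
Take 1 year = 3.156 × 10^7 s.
T₁ = 30.95 minutes = 1857 s
T₂ = 1.705 years = 5.38098 × 10^7 s
1/T₁ = 0.000538503 s⁻¹
1/T₂ = 1.8584 × 10^-8 s⁻¹
|1/T₁ − 1/T₂| = 0.000538484 s⁻¹
T_syn = 1 / |1/T₁ − 1/T₂| = 1857.06 s ≈ 30.95 minutes

Final answer: T_syn = 30.95 minutes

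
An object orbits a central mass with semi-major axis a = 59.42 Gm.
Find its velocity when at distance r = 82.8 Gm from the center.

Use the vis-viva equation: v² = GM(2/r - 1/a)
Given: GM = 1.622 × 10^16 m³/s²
a = 59.42 Gm = 5.942 × 10^10 m
r = 82.8 Gm = 8.28 × 10^10 m
GM = 1.622 × 10^16 m³/s²
2/r − 1/a = 2.41546 × 10^-11 − 1.68294 × 10^-11 = 7.32524 × 10^-12 m⁻¹
v² = GM (2/r − 1/a) = 118815 m²/s²
v = 344.696 m/s ≈ 344.7 m/s

Final answer: 344.7 m/s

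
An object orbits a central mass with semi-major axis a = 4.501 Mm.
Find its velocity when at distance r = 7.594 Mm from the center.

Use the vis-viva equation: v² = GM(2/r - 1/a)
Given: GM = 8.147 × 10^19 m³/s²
a = 4.501 Mm = 4.501 × 10^6 m
r = 7.594 Mm = 7.594 × 10^6 m
GM = 8.147 × 10^19 m³/s²
2/r − 1/a = 2.63366 × 10^-7 − 2.22173 × 10^-7 = 4.1193 × 10^-8 m⁻¹
v² = GM (2/r − 1/a) = 3.35599 × 10^12 m²/s²
v = 1.83194 × 10^6 m/s ≈ 1832 km/s

Final answer: 1832 km/s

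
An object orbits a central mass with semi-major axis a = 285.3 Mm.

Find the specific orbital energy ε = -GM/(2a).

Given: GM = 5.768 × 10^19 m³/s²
a = 285.3 Mm = 2.853 × 10^8 m
GM = 5.768 × 10^19 m³/s²
2a = 5.706 × 10^8 m
ε = −GM/(2a) = -1.01087 × 10^11 J/kg ≈ -101.1 GJ/kg

Final answer: -101.1 GJ/kg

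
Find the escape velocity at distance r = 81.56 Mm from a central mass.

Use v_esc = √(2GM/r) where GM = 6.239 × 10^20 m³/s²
r = 81.56 Mm = 8.156 × 10^7 m
GM = 6.239 × 10^20 m³/s²
2GM/r = 2 × (6.239 × 10^20) / (8.156 × 10^7) = 1.52992 × 10^13 m²/s²
v_esc = √(2GM/r) = 3.91141 × 10^6 m/s ≈ 3911 km/s

Final answer: 3911 km/s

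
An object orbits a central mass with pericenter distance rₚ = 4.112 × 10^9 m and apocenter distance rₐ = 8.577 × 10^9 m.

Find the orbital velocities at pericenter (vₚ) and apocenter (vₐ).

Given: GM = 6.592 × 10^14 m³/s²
rₚ = 4.112 × 10^9 m
rₐ = 8.577 × 10^9 m
GM = 6.592 × 10^14 m³/s²
a = (rₚ + rₐ)/2 = 6.3445 × 10^9 m
Vis-viva: v² = GM (2/r − 1/a)
vₚ² = 6.592 × 10^14 × (4.86381 × 10^-10 − 1.57617 × 10^-10) = 216722 m²/s²
vₚ = 465.534 m/s ≈ 465.5 m/s
vₐ² = 6.592 × 10^14 × (2.33182 × 10^-10 − 1.57617 × 10^-10) = 49812.4 m²/s²
vₐ = 223.187 m/s ≈ 223.2 m/s

Final answer: vₚ = 465.5 m/s, vₐ = 223.2 m/s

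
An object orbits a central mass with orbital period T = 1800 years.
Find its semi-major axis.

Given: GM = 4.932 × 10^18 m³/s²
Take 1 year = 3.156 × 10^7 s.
T = 1800 years = 5.6808 × 10^10 s
GM = 4.932 × 10^18 m³/s²
Kepler's third law: a³ = GM T² / (4π²)
T² = 3.22715 × 10^21 s²
a³ = (4.932 × 10^18) × (3.22715 × 10^21) / (4π²) = 4.03165 × 10^38 m³
a = (a³)^(1/3) = 7.38744 × 10^12 m ≈ 7.387 Tm

Final answer: 7.387 Tm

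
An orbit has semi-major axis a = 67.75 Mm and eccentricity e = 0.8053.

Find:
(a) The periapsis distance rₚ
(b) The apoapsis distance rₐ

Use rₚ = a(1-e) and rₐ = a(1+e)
a = 67.75 Mm = 6.775 × 10^7 m
e = 0.8053:  1 − e = 0.1947,  1 + e = 1.8053
(a) rₚ = a(1 − e) = 6.775 × 10^7 m × 0.1947 = 1.31909 × 10^7 m ≈ 13.19 Mm
(b) rₐ = a(1 + e) = 6.775 × 10^7 m × 1.8053 = 1.22309 × 10^8 m ≈ 122.3 Mm

Final answer:
(a) rₚ = 13.19 Mm
(b) rₐ = 122.3 Mm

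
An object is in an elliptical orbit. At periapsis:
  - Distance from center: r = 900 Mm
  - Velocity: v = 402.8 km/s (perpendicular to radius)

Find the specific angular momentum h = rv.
r = 900 Mm = 9 × 10^8 m
v = 402.8 km/s = 402800 m/s
h = rv = 9 × 10^8 × 402800 = 3.6252 × 10^14 m²/s ≈ 3.625 × 10^14 m²/s

Final answer: h = 3.625 × 10^14 m²/s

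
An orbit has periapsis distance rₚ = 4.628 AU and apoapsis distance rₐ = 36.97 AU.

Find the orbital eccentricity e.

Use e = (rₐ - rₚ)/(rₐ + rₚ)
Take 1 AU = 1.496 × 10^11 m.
rₚ = 4.628 AU = 6.92349 × 10^11 m
rₐ = 36.97 AU = 5.53071 × 10^12 m
rₐ − rₚ = 4.83836 × 10^12 m
rₐ + rₚ = 6.22306 × 10^12 m
e = (rₐ − rₚ)/(rₐ + rₚ) = 0.777489

Final answer: e = 0.7775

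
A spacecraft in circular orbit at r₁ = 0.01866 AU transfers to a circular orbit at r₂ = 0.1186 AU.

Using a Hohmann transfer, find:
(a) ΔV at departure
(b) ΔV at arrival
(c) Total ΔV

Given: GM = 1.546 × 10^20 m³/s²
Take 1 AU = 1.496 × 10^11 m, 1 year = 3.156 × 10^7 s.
r₁ = 0.01866 AU = 2.79154 × 10^9 m
r₂ = 0.1186 AU = 1.77426 × 10^10 m
GM = 1.546 × 10^20 m³/s²
Transfer ellipse: a_t = (r₁ + r₂)/2 = 1.0267 × 10^10 m
Circular speed at r₁: v₁ = √(GM/r₁) = 235333 m/s
Transfer speed at r₁ (periapsis): v₁ₜ = √(GM(2/r₁ − 1/a_t)) = 309363 m/s
(a) ΔV₁ = v₁ₜ − v₁ = 74029.9 m/s ≈ 15.62 AU/year
Circular speed at r₂: v₂ = √(GM/r₂) = 93346.2 m/s
Transfer speed at r₂ (apoapsis): v₂ₜ = √(GM(2/r₂ − 1/a_t)) = 48673.8 m/s
(b) ΔV₂ = v₂ − v₂ₜ = 44672.4 m/s ≈ 9.424 AU/year
(c) ΔV_total = ΔV₁ + ΔV₂ = 118702 m/s ≈ 25.04 AU/year

Final answer:
(a) ΔV₁ = 15.62 AU/year
(b) ΔV₂ = 9.424 AU/year
(c) ΔV_total = 25.04 AU/year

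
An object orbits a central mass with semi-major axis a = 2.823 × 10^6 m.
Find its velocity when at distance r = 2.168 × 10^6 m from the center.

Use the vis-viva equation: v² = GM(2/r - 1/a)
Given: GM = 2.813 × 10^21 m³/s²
a = 2.823 × 10^6 m
r = 2.168 × 10^6 m
GM = 2.813 × 10^21 m³/s²
2/r − 1/a = 9.22509 × 10^-7 − 3.54233 × 10^-7 = 5.68276 × 10^-7 m⁻¹
v² = GM (2/r − 1/a) = 1.59856 × 10^15 m²/s²
v = 3.9982 × 10^7 m/s ≈ 3.998 × 10^4 km/s

Final answer: 3.998 × 10^4 km/s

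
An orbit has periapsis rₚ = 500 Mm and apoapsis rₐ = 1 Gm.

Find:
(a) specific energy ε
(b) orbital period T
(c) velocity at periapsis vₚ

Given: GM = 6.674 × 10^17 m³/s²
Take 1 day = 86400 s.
rₚ = 500 Mm = 5 × 10^8 m
rₐ = 1 Gm = 1 × 10^9 m
GM = 6.674 × 10^17 m³/s²
a = (rₚ + rₐ)/2 = 7.5 × 10^8 m
e = (rₐ − rₚ)/(rₐ + rₚ) = (5 × 10^8) / (1.5 × 10^9) = 0.333333
(a) 2a = 1.5 × 10^9 m;  ε = −GM/(2a) = -4.44933 × 10^8 J/kg ≈ -444.9 MJ/kg
(b) a³ = 4.21875 × 10^26 m³;  T = 2π √(a³/GM) = 2π × 25141.9 s = 157971 s ≈ 1.828 days
(c) vₚ² = GM (2/rₚ − 1/a) = 6.674 × 10^17 × (4 × 10^-9 − 1.33333 × 10^-9) = 1.77973 × 10^9 m²/s²;  vₚ = 42186.9 m/s ≈ 42.19 km/s

Final answer:
(a) specific energy ε = -444.9 MJ/kg
(b) orbital period T = 1.828 days
(c) velocity at periapsis vₚ = 42.19 km/s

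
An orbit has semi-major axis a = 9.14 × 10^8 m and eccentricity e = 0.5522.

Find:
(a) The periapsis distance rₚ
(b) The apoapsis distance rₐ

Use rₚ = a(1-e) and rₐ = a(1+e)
a = 9.14 × 10^8 m
e = 0.5522:  1 − e = 0.4478,  1 + e = 1.5522
(a) rₚ = a(1 − e) = 9.14 × 10^8 m × 0.4478 = 4.09289 × 10^8 m ≈ 4.093 × 10^8 m
(b) rₐ = a(1 + e) = 9.14 × 10^8 m × 1.5522 = 1.41871 × 10^9 m ≈ 1.419 × 10^9 m

Final answer:
(a) rₚ = 4.093 × 10^8 m
(b) rₐ = 1.419 × 10^9 m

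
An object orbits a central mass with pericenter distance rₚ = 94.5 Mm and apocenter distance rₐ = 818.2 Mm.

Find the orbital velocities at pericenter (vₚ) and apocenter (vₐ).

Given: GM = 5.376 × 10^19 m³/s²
rₚ = 94.5 Mm = 9.45 × 10^7 m
rₐ = 818.2 Mm = 8.182 × 10^8 m
GM = 5.376 × 10^19 m³/s²
a = (rₚ + rₐ)/2 = 4.5635 × 10^8 m
Vis-viva: v² = GM (2/r − 1/a)
vₚ² = 5.376 × 10^19 × (2.1164 × 10^-8 − 2.1913 × 10^-9) = 1.01997 × 10^12 m²/s²
vₚ = 1.00994 × 10^6 m/s ≈ 1010 km/s
vₐ² = 5.376 × 10^19 × (2.44439 × 10^-9 − 2.1913 × 10^-9) = 1.36061 × 10^10 m²/s²
vₐ = 116645 m/s ≈ 116.6 km/s

Final answer: vₚ = 1010 km/s, vₐ = 116.6 km/s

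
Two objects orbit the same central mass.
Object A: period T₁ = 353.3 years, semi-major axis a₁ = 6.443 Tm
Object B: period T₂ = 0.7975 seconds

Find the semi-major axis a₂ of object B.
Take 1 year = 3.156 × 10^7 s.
T₁ = 353.3 years = 1.11501 × 10^10 s
T₂ = 0.7975 seconds
a₁ = 6.443 Tm = 6.443 × 10^12 m
Kepler's third law: (T₂/T₁)² = (a₂/a₁)³  ⇒  a₂ = a₁ (T₂/T₁)^(2/3)
T₂/T₁ = 7.15237 × 10^-11
(T₂/T₁)^(2/3) = 1.72306 × 10^-7
a₂ = 6.443 × 10^12 m × 1.72306 × 10^-7 = 1.11017 × 10^6 m ≈ 1.11 Mm

Final answer: a₂ = 1.11 Mm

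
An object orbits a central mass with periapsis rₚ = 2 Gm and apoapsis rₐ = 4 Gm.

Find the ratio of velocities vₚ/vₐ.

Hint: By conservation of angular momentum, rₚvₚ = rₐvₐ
rₚ = 2 Gm = 2 × 10^9 m
rₐ = 4 Gm = 4 × 10^9 m
rₚvₚ = rₐvₐ  ⇒  vₚ/vₐ = rₐ/rₚ
vₚ/vₐ = (4 × 10^9) / (2 × 10^9) = 2

Final answer: vₚ/vₐ = 2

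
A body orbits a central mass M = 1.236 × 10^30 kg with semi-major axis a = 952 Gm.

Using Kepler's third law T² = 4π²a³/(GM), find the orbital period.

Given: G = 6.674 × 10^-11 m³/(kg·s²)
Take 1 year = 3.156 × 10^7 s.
M = 1.236 × 10^30 kg
GM = G × M = 6.674 × 10^-11 × 1.236 × 10^30 = 8.24906 × 10^19 m³/s²
a = 952 Gm = 9.52 × 10^11 m
a³ = 8.62801 × 10^35 m³
T = 2π √(a³/GM) = 2π √((8.62801 × 10^35) / (8.24906 × 10^19)) = 2π × 1.02271 × 10^8 s
T = 6.42589 × 10^8 s ≈ 20.36 years

Final answer: 20.36 years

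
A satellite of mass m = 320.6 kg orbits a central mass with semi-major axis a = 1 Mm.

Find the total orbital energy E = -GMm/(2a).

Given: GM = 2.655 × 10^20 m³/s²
a = 1 Mm = 1 × 10^6 m
GM = 2.655 × 10^20 m³/s²
2a = 2 × 10^6 m
GMm = 2.655 × 10^20 × 320.6 = 8.51193 × 10^22 m³·kg/s²
E = −GMm/(2a) = -4.25596 × 10^16 J ≈ -42.56 PJ

Final answer: -42.56 PJ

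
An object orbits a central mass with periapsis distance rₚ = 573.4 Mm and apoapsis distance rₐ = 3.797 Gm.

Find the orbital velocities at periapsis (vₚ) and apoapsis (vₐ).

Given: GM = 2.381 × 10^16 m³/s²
rₚ = 573.4 Mm = 5.734 × 10^8 m
rₐ = 3.797 Gm = 3.797 × 10^9 m
GM = 2.381 × 10^16 m³/s²
a = (rₚ + rₐ)/2 = 2.1852 × 10^9 m
Vis-viva: v² = GM (2/r − 1/a)
vₚ² = 2.381 × 10^16 × (3.48797 × 10^-9 − 4.57624 × 10^-10) = 7.21525 × 10^7 m²/s²
vₚ = 8494.26 m/s ≈ 8.494 km/s
vₐ² = 2.381 × 10^16 × (5.26732 × 10^-10 − 4.57624 × 10^-10) = 1.64545 × 10^6 m²/s²
vₐ = 1282.75 m/s ≈ 1.283 km/s

Final answer: vₚ = 8.494 km/s, vₐ = 1.283 km/s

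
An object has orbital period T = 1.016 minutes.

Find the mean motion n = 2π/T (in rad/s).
T = 1.016 minutes = 60.96 s
n = 2π / 60.96 s = 0.103071 rad/s ≈ 0.1031 rad/s

Final answer: n = 0.1031 rad/s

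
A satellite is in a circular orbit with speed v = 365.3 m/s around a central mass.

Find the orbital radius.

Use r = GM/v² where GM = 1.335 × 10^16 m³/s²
v = 365.3 m/s
GM = 1.335 × 10^16 m³/s²
v² = 133444 m²/s²
r = GM/v² = (1.335 × 10^16) / 133444 = 1.00042 × 10^11 m ≈ 100 Gm

Final answer: 100 Gm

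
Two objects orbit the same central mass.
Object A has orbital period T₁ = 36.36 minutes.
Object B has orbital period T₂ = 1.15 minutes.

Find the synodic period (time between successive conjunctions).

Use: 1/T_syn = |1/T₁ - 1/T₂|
T₁ = 36.36 minutes = 2181.6 s
T₂ = 1.15 minutes = 69 s
1/T₁ = 0.000458379 s⁻¹
1/T₂ = 0.0144928 s⁻¹
|1/T₁ − 1/T₂| = 0.0140344 s⁻¹
T_syn = 1 / |1/T₁ − 1/T₂| = 71.2536 s ≈ 1.188 minutes

Final answer: T_syn = 1.188 minutes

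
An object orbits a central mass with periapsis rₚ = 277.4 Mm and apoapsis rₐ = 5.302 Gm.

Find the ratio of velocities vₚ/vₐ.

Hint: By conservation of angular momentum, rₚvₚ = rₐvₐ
rₚ = 277.4 Mm = 2.774 × 10^8 m
rₐ = 5.302 Gm = 5.302 × 10^9 m
rₚvₚ = rₐvₐ  ⇒  vₚ/vₐ = rₐ/rₚ
vₚ/vₐ = (5.302 × 10^9) / (2.774 × 10^8) = 19.1132

Final answer: vₚ/vₐ = 19.11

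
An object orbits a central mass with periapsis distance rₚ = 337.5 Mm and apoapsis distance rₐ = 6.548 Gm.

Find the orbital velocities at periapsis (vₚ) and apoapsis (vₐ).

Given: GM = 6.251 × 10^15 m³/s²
rₚ = 337.5 Mm = 3.375 × 10^8 m
rₐ = 6.548 Gm = 6.548 × 10^9 m
GM = 6.251 × 10^15 m³/s²
a = (rₚ + rₐ)/2 = 3.44275 × 10^9 m
Vis-viva: v² = GM (2/r − 1/a)
vₚ² = 6.251 × 10^15 × (5.92593 × 10^-9 − 2.90465 × 10^-10) = 3.52273 × 10^7 m²/s²
vₚ = 5935.26 m/s ≈ 5.935 km/s
vₐ² = 6.251 × 10^15 × (3.05437 × 10^-10 − 2.90465 × 10^-10) = 93585.6 m²/s²
vₐ = 305.918 m/s ≈ 305.9 m/s

Final answer: vₚ = 5.935 km/s, vₐ = 305.9 m/s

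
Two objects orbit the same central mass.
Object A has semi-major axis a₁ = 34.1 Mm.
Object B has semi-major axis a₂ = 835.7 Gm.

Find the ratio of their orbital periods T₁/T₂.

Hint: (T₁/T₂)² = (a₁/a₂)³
a₁ = 34.1 Mm = 3.41 × 10^7 m
a₂ = 835.7 Gm = 8.357 × 10^11 m
a₁/a₂ = 4.08041 × 10^-5
T₁/T₂ = (a₁/a₂)^(3/2) = (4.08041 × 10^-5)^1.5 = 2.60649 × 10^-7

Final answer: T₁/T₂ = 2.606 × 10^-7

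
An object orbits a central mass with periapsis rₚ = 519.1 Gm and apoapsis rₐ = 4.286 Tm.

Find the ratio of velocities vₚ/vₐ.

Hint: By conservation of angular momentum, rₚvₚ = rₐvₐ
rₚ = 519.1 Gm = 5.191 × 10^11 m
rₐ = 4.286 Tm = 4.286 × 10^12 m
rₚvₚ = rₐvₐ  ⇒  vₚ/vₐ = rₐ/rₚ
vₚ/vₐ = (4.286 × 10^12) / (5.191 × 10^11) = 8.2566

Final answer: vₚ/vₐ = 8.257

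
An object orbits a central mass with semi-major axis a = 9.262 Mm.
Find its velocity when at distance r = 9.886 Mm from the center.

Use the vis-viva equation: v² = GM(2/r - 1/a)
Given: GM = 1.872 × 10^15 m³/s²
a = 9.262 Mm = 9.262 × 10^6 m
r = 9.886 Mm = 9.886 × 10^6 m
GM = 1.872 × 10^15 m³/s²
2/r − 1/a = 2.02306 × 10^-7 − 1.07968 × 10^-7 = 9.43383 × 10^-8 m⁻¹
v² = GM (2/r − 1/a) = 1.76601 × 10^8 m²/s²
v = 13289.1 m/s ≈ 13.29 km/s

Final answer: 13.29 km/s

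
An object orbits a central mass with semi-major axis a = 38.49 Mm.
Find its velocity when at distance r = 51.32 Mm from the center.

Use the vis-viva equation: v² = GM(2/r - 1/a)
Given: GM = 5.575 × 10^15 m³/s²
a = 38.49 Mm = 3.849 × 10^7 m
r = 51.32 Mm = 5.132 × 10^7 m
GM = 5.575 × 10^15 m³/s²
2/r − 1/a = 3.89712 × 10^-8 − 2.59808 × 10^-8 = 1.29904 × 10^-8 m⁻¹
v² = GM (2/r − 1/a) = 7.24214 × 10^7 m²/s²
v = 8510.08 m/s ≈ 8.51 km/s

Final answer: 8.51 km/s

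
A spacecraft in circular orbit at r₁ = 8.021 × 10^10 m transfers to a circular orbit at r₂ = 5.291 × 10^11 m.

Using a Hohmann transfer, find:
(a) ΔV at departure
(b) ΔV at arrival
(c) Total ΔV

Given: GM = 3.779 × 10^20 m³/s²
r₁ = 8.021 × 10^10 m
r₂ = 5.291 × 10^11 m
GM = 3.779 × 10^20 m³/s²
Transfer ellipse: a_t = (r₁ + r₂)/2 = 3.04655 × 10^11 m
Circular speed at r₁: v₁ = √(GM/r₁) = 68639.5 m/s
Transfer speed at r₁ (periapsis): v₁ₜ = √(GM(2/r₁ − 1/a_t)) = 90456.3 m/s
(a) ΔV₁ = v₁ₜ − v₁ = 21816.8 m/s ≈ 21.82 km/s
Circular speed at r₂: v₂ = √(GM/r₂) = 26725.1 m/s
Transfer speed at r₂ (apoapsis): v₂ₜ = √(GM(2/r₂ − 1/a_t)) = 13712.9 m/s
(b) ΔV₂ = v₂ − v₂ₜ = 13012.2 m/s ≈ 13.01 km/s
(c) ΔV_total = ΔV₁ + ΔV₂ = 34829 m/s ≈ 34.83 km/s

Final answer:
(a) ΔV₁ = 21.82 km/s
(b) ΔV₂ = 13.01 km/s
(c) ΔV_total = 34.83 km/s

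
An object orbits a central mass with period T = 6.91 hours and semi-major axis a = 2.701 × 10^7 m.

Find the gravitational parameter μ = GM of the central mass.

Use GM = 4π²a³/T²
T = 6.91 hours = 24876 s
a = 2.701 × 10^7 m
a³ = 1.97049 × 10^22 m³
T² = 6.18815 × 10^8 s²
GM = 4π² × (1.97049 × 10^22) / (6.18815 × 10^8) = 1.25711 × 10^15 m³/s²
GM ≈ 1.257 × 10^15 m³/s²

Final answer: GM = 1.257 × 10^15 m³/s²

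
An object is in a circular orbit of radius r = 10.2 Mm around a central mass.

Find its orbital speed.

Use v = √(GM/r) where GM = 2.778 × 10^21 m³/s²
r = 10.2 Mm = 1.02 × 10^7 m
GM = 2.778 × 10^21 m³/s²
GM/r = (2.778 × 10^21) / (1.02 × 10^7) = 2.72353 × 10^14 m²/s²
v = √(GM/r) = 1.65031 × 10^7 m/s ≈ 1.65 × 10^4 km/s

Final answer: 1.65 × 10^4 km/s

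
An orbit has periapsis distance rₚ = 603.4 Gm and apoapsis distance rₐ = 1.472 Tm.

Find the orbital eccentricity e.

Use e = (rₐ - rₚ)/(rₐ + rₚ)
rₚ = 603.4 Gm = 6.034 × 10^11 m
rₐ = 1.472 Tm = 1.472 × 10^12 m
rₐ − rₚ = 8.686 × 10^11 m
rₐ + rₚ = 2.0754 × 10^12 m
e = (rₐ − rₚ)/(rₐ + rₚ) = 0.418522

Final answer: e = 0.4185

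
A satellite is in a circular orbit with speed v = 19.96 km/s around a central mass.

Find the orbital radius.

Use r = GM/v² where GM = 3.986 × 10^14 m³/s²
v = 19.96 km/s = 19960 m/s
GM = 3.986 × 10^14 m³/s²
v² = 3.98402 × 10^8 m²/s²
r = GM/v² = (3.986 × 10^14) / (3.98402 × 10^8) = 1.0005 × 10^6 m ≈ 1 Mm

Final answer: 1 Mm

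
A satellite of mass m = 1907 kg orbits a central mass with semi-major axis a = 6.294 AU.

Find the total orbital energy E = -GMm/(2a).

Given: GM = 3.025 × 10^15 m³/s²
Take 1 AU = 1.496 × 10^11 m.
a = 6.294 AU = 9.41582 × 10^11 m
GM = 3.025 × 10^15 m³/s²
2a = 1.88316 × 10^12 m
GMm = 3.025 × 10^15 × 1907 = 5.76868 × 10^18 m³·kg/s²
E = −GMm/(2a) = -3.06329 × 10^6 J ≈ -3.063 MJ

Final answer: -3.063 MJ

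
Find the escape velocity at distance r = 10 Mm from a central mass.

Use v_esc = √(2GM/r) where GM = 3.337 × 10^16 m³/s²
r = 10 Mm = 1 × 10^7 m
GM = 3.337 × 10^16 m³/s²
2GM/r = 2 × (3.337 × 10^16) / (1 × 10^7) = 6.674 × 10^9 m²/s²
v_esc = √(2GM/r) = 81694.6 m/s ≈ 81.69 km/s

Final answer: 81.69 km/s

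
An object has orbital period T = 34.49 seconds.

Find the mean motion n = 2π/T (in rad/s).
T = 34.49 seconds
n = 2π / 34.49 s = 0.182174 rad/s ≈ 0.1822 rad/s

Final answer: n = 0.1822 rad/s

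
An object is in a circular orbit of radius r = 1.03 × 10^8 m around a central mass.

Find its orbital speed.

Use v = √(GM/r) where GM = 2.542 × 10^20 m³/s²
r = 1.03 × 10^8 m
GM = 2.542 × 10^20 m³/s²
GM/r = (2.542 × 10^20) / (1.03 × 10^8) = 2.46796 × 10^12 m²/s²
v = √(GM/r) = 1.57097 × 10^6 m/s ≈ 1571 km/s

Final answer: 1571 km/s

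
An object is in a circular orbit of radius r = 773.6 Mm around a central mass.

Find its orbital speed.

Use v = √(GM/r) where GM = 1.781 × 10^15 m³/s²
r = 773.6 Mm = 7.736 × 10^8 m
GM = 1.781 × 10^15 m³/s²
GM/r = (1.781 × 10^15) / (7.736 × 10^8) = 2.30222 × 10^6 m²/s²
v = √(GM/r) = 1517.31 m/s ≈ 1.517 km/s

Final answer: 1.517 km/s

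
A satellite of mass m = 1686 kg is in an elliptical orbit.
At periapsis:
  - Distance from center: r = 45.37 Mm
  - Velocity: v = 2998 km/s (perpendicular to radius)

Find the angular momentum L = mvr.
r = 45.37 Mm = 4.537 × 10^7 m
v = 2998 km/s = 2.998 × 10^6 m/s
vr = 2.998 × 10^6 × 4.537 × 10^7 = 1.36019 × 10^14 m²/s
L = m × vr = 1686 × 1.36019 × 10^14 = 2.29328 × 10^17 kg·m²/s ≈ 2.293 × 10^17 kg·m²/s

Final answer: L = 2.293 × 10^17 kg·m²/s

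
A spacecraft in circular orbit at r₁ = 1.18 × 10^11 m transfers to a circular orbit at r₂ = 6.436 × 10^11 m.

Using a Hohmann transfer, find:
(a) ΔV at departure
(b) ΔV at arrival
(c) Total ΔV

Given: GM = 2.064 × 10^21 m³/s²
r₁ = 1.18 × 10^11 m
r₂ = 6.436 × 10^11 m
GM = 2.064 × 10^21 m³/s²
Transfer ellipse: a_t = (r₁ + r₂)/2 = 3.808 × 10^11 m
Circular speed at r₁: v₁ = √(GM/r₁) = 132256 m/s
Transfer speed at r₁ (periapsis): v₁ₜ = √(GM(2/r₁ − 1/a_t)) = 171939 m/s
(a) ΔV₁ = v₁ₜ − v₁ = 39683.1 m/s ≈ 39.68 km/s
Circular speed at r₂: v₂ = √(GM/r₂) = 56630 m/s
Transfer speed at r₂ (apoapsis): v₂ₜ = √(GM(2/r₂ − 1/a_t)) = 31523.9 m/s
(b) ΔV₂ = v₂ − v₂ₜ = 25106.2 m/s ≈ 25.11 km/s
(c) ΔV_total = ΔV₁ + ΔV₂ = 64789.2 m/s ≈ 64.79 km/s

Final answer:
(a) ΔV₁ = 39.68 km/s
(b) ΔV₂ = 25.11 km/s
(c) ΔV_total = 64.79 km/s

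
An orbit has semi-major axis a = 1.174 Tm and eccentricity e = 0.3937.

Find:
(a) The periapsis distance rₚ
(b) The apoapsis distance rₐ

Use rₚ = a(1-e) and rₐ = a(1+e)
a = 1.174 Tm = 1.174 × 10^12 m
e = 0.3937:  1 − e = 0.6063,  1 + e = 1.3937
(a) rₚ = a(1 − e) = 1.174 × 10^12 m × 0.6063 = 7.11796 × 10^11 m ≈ 711.8 Gm
(b) rₐ = a(1 + e) = 1.174 × 10^12 m × 1.3937 = 1.6362 × 10^12 m ≈ 1.636 Tm

Final answer:
(a) rₚ = 711.8 Gm
(b) rₐ = 1.636 Tm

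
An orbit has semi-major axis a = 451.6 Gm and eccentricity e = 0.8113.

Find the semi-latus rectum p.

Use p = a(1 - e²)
a = 451.6 Gm = 4.516 × 10^11 m
e = 0.8113,  e² = 0.658208,  1 − e² = 0.341792
p = a(1 − e²) = 4.516 × 10^11 m × 0.341792 = 1.54353 × 10^11 m ≈ 154.4 Gm

Final answer: p = 154.4 Gm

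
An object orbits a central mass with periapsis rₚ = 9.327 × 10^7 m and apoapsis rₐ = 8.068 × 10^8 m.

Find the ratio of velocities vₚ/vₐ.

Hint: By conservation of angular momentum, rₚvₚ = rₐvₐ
rₚ = 9.327 × 10^7 m
rₐ = 8.068 × 10^8 m
rₚvₚ = rₐvₐ  ⇒  vₚ/vₐ = rₐ/rₚ
vₚ/vₐ = (8.068 × 10^8) / (9.327 × 10^7) = 8.65016

Final answer: vₚ/vₐ = 8.65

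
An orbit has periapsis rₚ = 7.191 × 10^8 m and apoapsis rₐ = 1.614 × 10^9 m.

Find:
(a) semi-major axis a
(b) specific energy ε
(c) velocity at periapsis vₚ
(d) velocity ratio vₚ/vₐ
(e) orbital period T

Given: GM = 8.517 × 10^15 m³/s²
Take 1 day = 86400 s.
rₚ = 7.191 × 10^8 m
rₐ = 1.614 × 10^9 m
GM = 8.517 × 10^15 m³/s²
a = (rₚ + rₐ)/2 = 1.16655 × 10^9 m
e = (rₐ − rₚ)/(rₐ + rₚ) = (8.949 × 10^8) / (2.3331 × 10^9) = 0.383567
(a) a = 1.16655 × 10^9 m ≈ 1.167 × 10^9 m
(b) 2a = 2.3331 × 10^9 m;  ε = −GM/(2a) = -3.65051 × 10^6 J/kg ≈ -3.651 MJ/kg
(c) vₚ² = GM (2/rₚ − 1/a) = 8.517 × 10^15 × (2.78125 × 10^-9 − 8.57229 × 10^-10) = 1.63869 × 10^7 m²/s²;  vₚ = 4048.08 m/s ≈ 4.048 km/s
(d) vₚ/vₐ = rₐ/rₚ (angular momentum) = (1.614 × 10^9) / (7.191 × 10^8) = 2.24447 ≈ 2.244
(e) a³ = 1.58749 × 10^27 m³;  T = 2π √(a³/GM) = 2π × 431729 s = 2.71264 × 10^6 s ≈ 31.4 days

Final answer:
(a) semi-major axis a = 1.167 × 10^9 m
(b) specific energy ε = -3.651 MJ/kg
(c) velocity at periapsis vₚ = 4.048 km/s
(d) velocity ratio vₚ/vₐ = 2.244
(e) orbital period T = 31.4 days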